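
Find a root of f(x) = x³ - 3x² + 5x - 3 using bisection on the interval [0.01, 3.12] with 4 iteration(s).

f(x) = x³ - 3x² + 5x - 3
Initial interval: [0.01, 3.12]

Iteration 1:
  c_1 = (0.010000 + 3.120000)/2 = 1.565000
  f(c_1) = f(1.565000) = 1.310362
  f(a) × f(c) < 0, new interval: [0.010000, 1.565000]
Iteration 2:
  c_2 = (0.010000 + 1.565000)/2 = 0.787500
  f(c_2) = f(0.787500) = -0.434596
  f(a) × f(c) ≥ 0, new interval: [0.787500, 1.565000]
Iteration 3:
  c_3 = (0.787500 + 1.565000)/2 = 1.176250
  f(c_3) = f(1.176250) = 0.357975
  f(a) × f(c) < 0, new interval: [0.787500, 1.176250]
Iteration 4:
  c_4 = (0.787500 + 1.176250)/2 = 0.981875
  f(c_4) = f(0.981875) = -0.036256
  f(a) × f(c) ≥ 0, new interval: [0.981875, 1.176250]

After 4 iteration(s), the approximation is c_4 = 0.981875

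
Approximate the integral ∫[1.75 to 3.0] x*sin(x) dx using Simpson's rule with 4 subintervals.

f(x) = x*sin(x)
a = 1.75, b = 3.0, n = 4
h = (b - a)/n = 0.312500

Simpson's rule: (h/3)[f(x₀) + 4f(x₁) + 2f(x₂) + ... + f(xₙ)]

x_0 = 1.7500, f(x_0) = 1.721975, coefficient = 1
x_1 = 2.0625, f(x_1) = 1.818155, coefficient = 4
x_2 = 2.3750, f(x_2) = 1.647502, coefficient = 2
x_3 = 2.6875, f(x_3) = 1.178864, coefficient = 4
x_4 = 3.0000, f(x_4) = 0.423360, coefficient = 1

I ≈ (0.312500/3) × 17.428416 = 1.815460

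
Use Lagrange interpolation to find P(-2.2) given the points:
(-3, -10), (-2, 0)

Lagrange interpolation formula:
P(x) = Σ yᵢ × Lᵢ(x)
where Lᵢ(x) = Π_{j≠i} (x - xⱼ)/(xᵢ - xⱼ)

L_0(-2.2) = (-2.2 - (-2))/(-3 - (-2)) = 0.200000
L_1(-2.2) = (-2.2 - (-3))/(-2 - (-3)) = 0.800000

P(-2.2) = (-10)×L_0(-2.2) + 0×L_1(-2.2)
P(-2.2) = -2.000000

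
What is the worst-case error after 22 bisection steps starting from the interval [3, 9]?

Bisection error bound: |error| ≤ (b-a)/2^n
|error| ≤ (9 - 3)/2^22 = 6/2^22
|error| ≤ 0.0000014305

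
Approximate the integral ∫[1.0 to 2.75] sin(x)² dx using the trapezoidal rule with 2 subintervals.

f(x) = sin(x)²
a = 1.0, b = 2.75, n = 2
h = (b - a)/n = 0.875000

Trapezoidal rule: (h/2)[f(x₀) + 2f(x₁) + 2f(x₂) + ... + f(xₙ)]

x_0 = 1.0000, f(x_0) = 0.708073, coefficient = 1
x_1 = 1.8750, f(x_1) = 0.910280, coefficient = 2
x_2 = 2.7500, f(x_2) = 0.145665, coefficient = 1

I ≈ (0.875000/2) × 2.674298 = 1.170005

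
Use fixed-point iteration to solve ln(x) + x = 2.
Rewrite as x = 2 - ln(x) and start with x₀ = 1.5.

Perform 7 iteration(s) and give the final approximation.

Equation: ln(x) + x = 2
Fixed-point form: x = 2 - ln(x)
x₀ = 1.5

x_1 = g(1.500000) = 1.594535
x_2 = g(1.594535) = 1.533418
x_3 = g(1.533418) = 1.572501
x_4 = g(1.572501) = 1.547333
x_5 = g(1.547333) = 1.563467
x_6 = g(1.563467) = 1.553094
x_7 = g(1.553094) = 1.559751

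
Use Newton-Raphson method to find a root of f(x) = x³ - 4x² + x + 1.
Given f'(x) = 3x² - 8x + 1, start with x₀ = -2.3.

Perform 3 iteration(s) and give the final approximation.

f(x) = x³ - 4x² + x + 1
f'(x) = 3x² - 8x + 1
x₀ = -2.3

Newton-Raphson formula: x_{n+1} = x_n - f(x_n)/f'(x_n)

Iteration 1:
  f(-2.300000) = -34.627000
  f'(-2.300000) = 35.270000
  x_1 = -2.300000 - (-34.627000)/35.270000 = -1.318231
Iteration 2:
  f(-1.318231) = -9.559893
  f'(-1.318231) = 16.759044
  x_2 = -1.318231 - (-9.559893)/16.759044 = -0.747799
Iteration 3:
  f(-0.747799) = -2.402783
  f'(-0.747799) = 8.660001
  x_3 = -0.747799 - (-2.402783)/8.660001 = -0.470341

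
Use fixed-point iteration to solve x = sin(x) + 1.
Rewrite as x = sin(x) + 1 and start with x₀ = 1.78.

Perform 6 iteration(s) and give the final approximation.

Equation: x = sin(x) + 1
Fixed-point form: x = sin(x) + 1
x₀ = 1.78

x_1 = g(1.780000) = 1.978197
x_2 = g(1.978197) = 1.918154
x_3 = g(1.918154) = 1.940275
x_4 = g(1.940275) = 1.932516
x_5 = g(1.932516) = 1.935290
x_6 = g(1.935290) = 1.934304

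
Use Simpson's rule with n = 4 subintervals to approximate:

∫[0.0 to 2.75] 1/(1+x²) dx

f(x) = 1/(1+x²)
a = 0.0, b = 2.75, n = 4
h = (b - a)/n = 0.687500

Simpson's rule: (h/3)[f(x₀) + 4f(x₁) + 2f(x₂) + ... + f(xₙ)]

x_0 = 0.0000, f(x_0) = 1.000000, coefficient = 1
x_1 = 0.6875, f(x_1) = 0.679045, coefficient = 4
x_2 = 1.3750, f(x_2) = 0.345946, coefficient = 2
x_3 = 2.0625, f(x_3) = 0.190335, coefficient = 4
x_4 = 2.7500, f(x_4) = 0.116788, coefficient = 1

I ≈ (0.687500/3) × 5.286199 = 1.211421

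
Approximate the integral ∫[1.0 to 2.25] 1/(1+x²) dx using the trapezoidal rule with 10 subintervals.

f(x) = 1/(1+x²)
a = 1.0, b = 2.25, n = 10
h = (b - a)/n = 0.125000

Trapezoidal rule: (h/2)[f(x₀) + 2f(x₁) + 2f(x₂) + ... + f(xₙ)]

x_0 = 1.0000, f(x_0) = 0.500000, coefficient = 1
x_1 = 1.1250, f(x_1) = 0.441379, coefficient = 2
x_2 = 1.2500, f(x_2) = 0.390244, coefficient = 2
x_3 = 1.3750, f(x_3) = 0.345946, coefficient = 2
x_4 = 1.5000, f(x_4) = 0.307692, coefficient = 2
x_5 = 1.6250, f(x_5) = 0.274678, coefficient = 2
x_6 = 1.7500, f(x_6) = 0.246154, coefficient = 2
x_7 = 1.8750, f(x_7) = 0.221453, coefficient = 2
x_8 = 2.0000, f(x_8) = 0.200000, coefficient = 2
x_9 = 2.1250, f(x_9) = 0.181303, coefficient = 2
x_10 = 2.2500, f(x_10) = 0.164948, coefficient = 1

I ≈ (0.125000/2) × 5.882648 = 0.367666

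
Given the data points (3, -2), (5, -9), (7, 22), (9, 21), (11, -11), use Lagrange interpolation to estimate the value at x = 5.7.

Lagrange interpolation formula:
P(x) = Σ yᵢ × Lᵢ(x)
where Lᵢ(x) = Π_{j≠i} (x - xⱼ)/(xᵢ - xⱼ)

L_0(5.7) = (5.7 - 5)/(3 - 5) × (5.7 - 7)/(3 - 7) × (5.7 - 9)/(3 - 9) × (5.7 - 11)/(3 - 11) = -0.041448
L_1(5.7) = (5.7 - 3)/(5 - 3) × (5.7 - 7)/(5 - 7) × (5.7 - 9)/(5 - 9) × (5.7 - 11)/(5 - 11) = 0.639478
L_2(5.7) = (5.7 - 3)/(7 - 3) × (5.7 - 5)/(7 - 5) × (5.7 - 9)/(7 - 9) × (5.7 - 11)/(7 - 11) = 0.516502
L_3(5.7) = (5.7 - 3)/(9 - 3) × (5.7 - 5)/(9 - 5) × (5.7 - 7)/(9 - 7) × (5.7 - 11)/(9 - 11) = -0.135647
L_4(5.7) = (5.7 - 3)/(11 - 3) × (5.7 - 5)/(11 - 5) × (5.7 - 7)/(11 - 7) × (5.7 - 9)/(11 - 9) = 0.021115

P(5.7) = (-2)×L_0(5.7) + (-9)×L_1(5.7) + 22×L_2(5.7) + 21×L_3(5.7) + (-11)×L_4(5.7)
P(5.7) = 2.609779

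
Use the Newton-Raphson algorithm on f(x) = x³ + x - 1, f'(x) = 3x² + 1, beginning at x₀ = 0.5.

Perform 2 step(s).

f(x) = x³ + x - 1
f'(x) = 3x² + 1
x₀ = 0.5

Newton-Raphson formula: x_{n+1} = x_n - f(x_n)/f'(x_n)

Iteration 1:
  f(0.500000) = -0.375000
  f'(0.500000) = 1.750000
  x_1 = 0.500000 - (-0.375000)/1.750000 = 0.714286
Iteration 2:
  f(0.714286) = 0.078717
  f'(0.714286) = 2.530612
  x_2 = 0.714286 - 0.078717/2.530612 = 0.683180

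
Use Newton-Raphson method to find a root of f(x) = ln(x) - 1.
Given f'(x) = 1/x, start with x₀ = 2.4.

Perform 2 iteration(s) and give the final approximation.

f(x) = ln(x) - 1
f'(x) = 1/x
x₀ = 2.4

Newton-Raphson formula: x_{n+1} = x_n - f(x_n)/f'(x_n)

Iteration 1:
  f(2.400000) = -0.124531
  f'(2.400000) = 0.416667
  x_1 = 2.400000 - (-0.124531)/0.416667 = 2.698875
Iteration 2:
  f(2.698875) = -0.007165
  f'(2.698875) = 0.370525
  x_2 = 2.698875 - (-0.007165)/0.370525 = 2.718212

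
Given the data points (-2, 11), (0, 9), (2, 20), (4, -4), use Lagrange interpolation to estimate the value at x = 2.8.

Lagrange interpolation formula:
P(x) = Σ yᵢ × Lᵢ(x)
where Lᵢ(x) = Π_{j≠i} (x - xⱼ)/(xᵢ - xⱼ)

L_0(2.8) = (2.8 - 0)/(-2 - 0) × (2.8 - 2)/(-2 - 2) × (2.8 - 4)/(-2 - 4) = 0.056000
L_1(2.8) = (2.8 - (-2))/(0 - (-2)) × (2.8 - 2)/(0 - 2) × (2.8 - 4)/(0 - 4) = -0.288000
L_2(2.8) = (2.8 - (-2))/(2 - (-2)) × (2.8 - 0)/(2 - 0) × (2.8 - 4)/(2 - 4) = 1.008000
L_3(2.8) = (2.8 - (-2))/(4 - (-2)) × (2.8 - 0)/(4 - 0) × (2.8 - 2)/(4 - 2) = 0.224000

P(2.8) = 11×L_0(2.8) + 9×L_1(2.8) + 20×L_2(2.8) + (-4)×L_3(2.8)
P(2.8) = 17.288000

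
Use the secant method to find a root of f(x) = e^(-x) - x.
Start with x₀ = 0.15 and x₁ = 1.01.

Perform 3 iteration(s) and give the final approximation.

f(x) = e^(-x) - x
x₀ = 0.15, x₁ = 1.01

Secant formula: x_{n+1} = x_n - f(x_n)(x_n - x_{n-1})/(f(x_n) - f(x_{n-1}))

Iteration 1:
  f(0.150000) = 0.710708
  f(1.010000) = -0.645781
  x_2 = 1.010000 - (-0.645781)×(1.010000 - 0.150000)/(-0.645781 - 0.710708)
       = 0.600582
Iteration 2:
  f(1.010000) = -0.645781
  f(0.600582) = -0.052089
  x_3 = 0.600582 - (-0.052089)×(0.600582 - 1.010000)/(-0.052089 - (-0.645781))
       = 0.564660
Iteration 3:
  f(0.600582) = -0.052089
  f(0.564660) = 0.003893
  x_4 = 0.564660 - 0.003893×(0.564660 - 0.600582)/(0.003893 - (-0.052089))
       = 0.567158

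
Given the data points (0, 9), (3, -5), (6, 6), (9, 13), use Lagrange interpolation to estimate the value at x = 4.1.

Lagrange interpolation formula:
P(x) = Σ yᵢ × Lᵢ(x)
where Lᵢ(x) = Π_{j≠i} (x - xⱼ)/(xᵢ - xⱼ)

L_0(4.1) = (4.1 - 3)/(0 - 3) × (4.1 - 6)/(0 - 6) × (4.1 - 9)/(0 - 9) = -0.063216
L_1(4.1) = (4.1 - 0)/(3 - 0) × (4.1 - 6)/(3 - 6) × (4.1 - 9)/(3 - 9) = 0.706870
L_2(4.1) = (4.1 - 0)/(6 - 0) × (4.1 - 3)/(6 - 3) × (4.1 - 9)/(6 - 9) = 0.409241
L_3(4.1) = (4.1 - 0)/(9 - 0) × (4.1 - 3)/(9 - 3) × (4.1 - 6)/(9 - 6) = -0.052895

P(4.1) = 9×L_0(4.1) + (-5)×L_1(4.1) + 6×L_2(4.1) + 13×L_3(4.1)
P(4.1) = -2.335488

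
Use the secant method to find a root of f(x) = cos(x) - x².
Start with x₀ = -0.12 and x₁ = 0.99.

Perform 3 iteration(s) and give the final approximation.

f(x) = cos(x) - x²
x₀ = -0.12, x₁ = 0.99

Secant formula: x_{n+1} = x_n - f(x_n)(x_n - x_{n-1})/(f(x_n) - f(x_{n-1}))

Iteration 1:
  f(-0.120000) = 0.978409
  f(0.990000) = -0.431410
  x_2 = 0.990000 - (-0.431410)×(0.990000 - (-0.120000))/(-0.431410 - 0.978409)
       = 0.650336
Iteration 2:
  f(0.990000) = -0.431410
  f(0.650336) = 0.372944
  x_3 = 0.650336 - 0.372944×(0.650336 - 0.990000)/(0.372944 - (-0.431410))
       = 0.807823
Iteration 3:
  f(0.650336) = 0.372944
  f(0.807823) = 0.038495
  x_4 = 0.807823 - 0.038495×(0.807823 - 0.650336)/(0.038495 - 0.372944)
       = 0.825950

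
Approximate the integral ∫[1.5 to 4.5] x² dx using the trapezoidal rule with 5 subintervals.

f(x) = x²
a = 1.5, b = 4.5, n = 5
h = (b - a)/n = 0.600000

Trapezoidal rule: (h/2)[f(x₀) + 2f(x₁) + 2f(x₂) + ... + f(xₙ)]

x_0 = 1.5000, f(x_0) = 2.250000, coefficient = 1
x_1 = 2.1000, f(x_1) = 4.410000, coefficient = 2
x_2 = 2.7000, f(x_2) = 7.290000, coefficient = 2
x_3 = 3.3000, f(x_3) = 10.890000, coefficient = 2
x_4 = 3.9000, f(x_4) = 15.210000, coefficient = 2
x_5 = 4.5000, f(x_5) = 20.250000, coefficient = 1

I ≈ (0.600000/2) × 98.100000 = 29.430000
Exact value: 29.250000
Error: 0.180000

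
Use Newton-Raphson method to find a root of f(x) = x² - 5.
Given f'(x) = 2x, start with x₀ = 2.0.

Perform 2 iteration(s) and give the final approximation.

f(x) = x² - 5
f'(x) = 2x
x₀ = 2.0

Newton-Raphson formula: x_{n+1} = x_n - f(x_n)/f'(x_n)

Iteration 1:
  f(2.000000) = -1.000000
  f'(2.000000) = 4.000000
  x_1 = 2.000000 - (-1.000000)/4.000000 = 2.250000
Iteration 2:
  f(2.250000) = 0.062500
  f'(2.250000) = 4.500000
  x_2 = 2.250000 - 0.062500/4.500000 = 2.236111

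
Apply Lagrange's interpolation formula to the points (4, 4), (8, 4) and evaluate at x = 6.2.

Lagrange interpolation formula:
P(x) = Σ yᵢ × Lᵢ(x)
where Lᵢ(x) = Π_{j≠i} (x - xⱼ)/(xᵢ - xⱼ)

L_0(6.2) = (6.2 - 8)/(4 - 8) = 0.450000
L_1(6.2) = (6.2 - 4)/(8 - 4) = 0.550000

P(6.2) = 4×L_0(6.2) + 4×L_1(6.2)
P(6.2) = 4.000000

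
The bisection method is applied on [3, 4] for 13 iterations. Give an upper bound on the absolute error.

Bisection error bound: |error| ≤ (b-a)/2^n
|error| ≤ (4 - 3)/2^13 = 1/2^13
|error| ≤ 0.0001220703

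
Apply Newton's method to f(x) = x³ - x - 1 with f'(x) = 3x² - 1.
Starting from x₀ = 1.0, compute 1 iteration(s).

f(x) = x³ - x - 1
f'(x) = 3x² - 1
x₀ = 1.0

Newton-Raphson formula: x_{n+1} = x_n - f(x_n)/f'(x_n)

Iteration 1:
  f(1.000000) = -1.000000
  f'(1.000000) = 2.000000
  x_1 = 1.000000 - (-1.000000)/2.000000 = 1.500000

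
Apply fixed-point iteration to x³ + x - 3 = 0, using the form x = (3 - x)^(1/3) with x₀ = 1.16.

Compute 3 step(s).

Equation: x³ + x - 3 = 0
Fixed-point form: x = (3 - x)^(1/3)
x₀ = 1.16

x_1 = g(1.160000) = 1.225385
x_2 = g(1.225385) = 1.210695
x_3 = g(1.210695) = 1.214026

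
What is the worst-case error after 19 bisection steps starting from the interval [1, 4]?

Bisection error bound: |error| ≤ (b-a)/2^n
|error| ≤ (4 - 1)/2^19 = 3/2^19
|error| ≤ 0.0000057220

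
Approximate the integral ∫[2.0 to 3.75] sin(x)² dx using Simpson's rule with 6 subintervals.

f(x) = sin(x)²
a = 2.0, b = 3.75, n = 6
h = (b - a)/n = 0.291667

Simpson's rule: (h/3)[f(x₀) + 4f(x₁) + 2f(x₂) + ... + f(xₙ)]

x_0 = 2.0000, f(x_0) = 0.826822, coefficient = 1
x_1 = 2.2917, f(x_1) = 0.564349, coefficient = 4
x_2 = 2.5833, f(x_2) = 0.280593, coefficient = 2
x_3 = 2.8750, f(x_3) = 0.069404, coefficient = 4
x_4 = 3.1667, f(x_4) = 0.000629, coefficient = 2
x_5 = 3.4583, f(x_5) = 0.097014, coefficient = 4
x_6 = 3.7500, f(x_6) = 0.326682, coefficient = 1

I ≈ (0.291667/3) × 4.639015 = 0.451015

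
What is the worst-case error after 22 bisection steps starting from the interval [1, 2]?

Bisection error bound: |error| ≤ (b-a)/2^n
|error| ≤ (2 - 1)/2^22 = 1/2^22
|error| ≤ 0.0000002384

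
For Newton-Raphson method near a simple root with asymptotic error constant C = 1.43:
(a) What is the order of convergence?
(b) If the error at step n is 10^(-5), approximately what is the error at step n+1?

(a) Newton-Raphson has quadratic (order 2) convergence near simple roots.
    This means |e_{n+1}| ≈ C|e_n|².

(b) With |e_n| = 10^(-5) and C = 1.43:
    |e_{n+1}| ≈ 1.43 × (10^(-5))² = 1.43 × 10^(-10)

(a) 2 (quadratic); (b) |e_{n+1}| ≈ 1.430e-10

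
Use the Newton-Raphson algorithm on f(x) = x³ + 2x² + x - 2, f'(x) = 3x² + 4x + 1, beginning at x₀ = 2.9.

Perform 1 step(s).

f(x) = x³ + 2x² + x - 2
f'(x) = 3x² + 4x + 1
x₀ = 2.9

Newton-Raphson formula: x_{n+1} = x_n - f(x_n)/f'(x_n)

Iteration 1:
  f(2.900000) = 42.109000
  f'(2.900000) = 37.830000
  x_1 = 2.900000 - 42.109000/37.830000 = 1.786889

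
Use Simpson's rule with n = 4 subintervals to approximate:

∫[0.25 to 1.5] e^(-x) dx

f(x) = e^(-x)
a = 0.25, b = 1.5, n = 4
h = (b - a)/n = 0.312500

Simpson's rule: (h/3)[f(x₀) + 4f(x₁) + 2f(x₂) + ... + f(xₙ)]

x_0 = 0.2500, f(x_0) = 0.778801, coefficient = 1
x_1 = 0.5625, f(x_1) = 0.569783, coefficient = 4
x_2 = 0.8750, f(x_2) = 0.416862, coefficient = 2
x_3 = 1.1875, f(x_3) = 0.304983, coefficient = 4
x_4 = 1.5000, f(x_4) = 0.223130, coefficient = 1

I ≈ (0.312500/3) × 5.334717 = 0.555700
Exact value: 0.555671
Error: 0.000029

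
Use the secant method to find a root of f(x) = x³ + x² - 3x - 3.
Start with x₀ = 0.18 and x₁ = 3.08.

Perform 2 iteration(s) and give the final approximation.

f(x) = x³ + x² - 3x - 3
x₀ = 0.18, x₁ = 3.08

Secant formula: x_{n+1} = x_n - f(x_n)(x_n - x_{n-1})/(f(x_n) - f(x_{n-1}))

Iteration 1:
  f(0.180000) = -3.501768
  f(3.080000) = 26.464512
  x_2 = 3.080000 - 26.464512×(3.080000 - 0.180000)/(26.464512 - (-3.501768))
       = 0.518885
Iteration 2:
  f(3.080000) = 26.464512
  f(0.518885) = -4.147708
  x_3 = 0.518885 - (-4.147708)×(0.518885 - 3.080000)/(-4.147708 - 26.464512)
       = 0.865895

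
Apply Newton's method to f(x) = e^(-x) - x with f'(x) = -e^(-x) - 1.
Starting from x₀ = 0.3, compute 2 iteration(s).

f(x) = e^(-x) - x
f'(x) = -e^(-x) - 1
x₀ = 0.3

Newton-Raphson formula: x_{n+1} = x_n - f(x_n)/f'(x_n)

Iteration 1:
  f(0.300000) = 0.440818
  f'(0.300000) = -1.740818
  x_1 = 0.300000 - 0.440818/(-1.740818) = 0.553225
Iteration 2:
  f(0.553225) = 0.021868
  f'(0.553225) = -1.575092
  x_2 = 0.553225 - 0.021868/(-1.575092) = 0.567108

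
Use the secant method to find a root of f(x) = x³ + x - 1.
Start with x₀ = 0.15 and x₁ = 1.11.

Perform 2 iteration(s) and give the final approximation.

f(x) = x³ + x - 1
x₀ = 0.15, x₁ = 1.11

Secant formula: x_{n+1} = x_n - f(x_n)(x_n - x_{n-1})/(f(x_n) - f(x_{n-1}))

Iteration 1:
  f(0.150000) = -0.846625
  f(1.110000) = 1.477631
  x_2 = 1.110000 - 1.477631×(1.110000 - 0.150000)/(1.477631 - (-0.846625))
       = 0.499686
Iteration 2:
  f(1.110000) = 1.477631
  f(0.499686) = -0.375549
  x_3 = 0.499686 - (-0.375549)×(0.499686 - 1.110000)/(-0.375549 - 1.477631)
       = 0.623367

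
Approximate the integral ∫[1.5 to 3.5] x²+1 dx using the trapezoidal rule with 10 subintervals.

f(x) = x²+1
a = 1.5, b = 3.5, n = 10
h = (b - a)/n = 0.200000

Trapezoidal rule: (h/2)[f(x₀) + 2f(x₁) + 2f(x₂) + ... + f(xₙ)]

x_0 = 1.5000, f(x_0) = 3.250000, coefficient = 1
x_1 = 1.7000, f(x_1) = 3.890000, coefficient = 2
x_2 = 1.9000, f(x_2) = 4.610000, coefficient = 2
x_3 = 2.1000, f(x_3) = 5.410000, coefficient = 2
x_4 = 2.3000, f(x_4) = 6.290000, coefficient = 2
x_5 = 2.5000, f(x_5) = 7.250000, coefficient = 2
x_6 = 2.7000, f(x_6) = 8.290000, coefficient = 2
x_7 = 2.9000, f(x_7) = 9.410000, coefficient = 2
x_8 = 3.1000, f(x_8) = 10.610000, coefficient = 2
x_9 = 3.3000, f(x_9) = 11.890000, coefficient = 2
x_10 = 3.5000, f(x_10) = 13.250000, coefficient = 1

I ≈ (0.200000/2) × 151.800000 = 15.180000
Exact value: 15.166667
Error: 0.013333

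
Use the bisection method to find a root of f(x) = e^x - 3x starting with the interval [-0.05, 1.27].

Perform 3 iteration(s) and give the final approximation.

f(x) = e^x - 3x
Initial interval: [-0.05, 1.27]

Iteration 1:
  c_1 = (-0.050000 + 1.270000)/2 = 0.610000
  f(c_1) = f(0.610000) = 0.010431
  f(a) × f(c) ≥ 0, new interval: [0.610000, 1.270000]
Iteration 2:
  c_2 = (0.610000 + 1.270000)/2 = 0.940000
  f(c_2) = f(0.940000) = -0.260019
  f(a) × f(c) < 0, new interval: [0.610000, 0.940000]
Iteration 3:
  c_3 = (0.610000 + 0.940000)/2 = 0.775000
  f(c_3) = f(0.775000) = -0.154408
  f(a) × f(c) < 0, new interval: [0.610000, 0.775000]

After 3 iteration(s), the approximation is c_3 = 0.775000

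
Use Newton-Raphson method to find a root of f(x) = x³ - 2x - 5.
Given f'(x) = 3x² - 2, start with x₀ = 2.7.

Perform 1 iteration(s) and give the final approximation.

f(x) = x³ - 2x - 5
f'(x) = 3x² - 2
x₀ = 2.7

Newton-Raphson formula: x_{n+1} = x_n - f(x_n)/f'(x_n)

Iteration 1:
  f(2.700000) = 9.283000
  f'(2.700000) = 19.870000
  x_1 = 2.700000 - 9.283000/19.870000 = 2.232813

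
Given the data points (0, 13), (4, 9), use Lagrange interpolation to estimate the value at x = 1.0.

Lagrange interpolation formula:
P(x) = Σ yᵢ × Lᵢ(x)
where Lᵢ(x) = Π_{j≠i} (x - xⱼ)/(xᵢ - xⱼ)

L_0(1.0) = (1.0 - 4)/(0 - 4) = 0.750000
L_1(1.0) = (1.0 - 0)/(4 - 0) = 0.250000

P(1.0) = 13×L_0(1.0) + 9×L_1(1.0)
P(1.0) = 12.000000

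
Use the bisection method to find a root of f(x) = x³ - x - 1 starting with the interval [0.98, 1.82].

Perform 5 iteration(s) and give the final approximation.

f(x) = x³ - x - 1
Initial interval: [0.98, 1.82]

Iteration 1:
  c_1 = (0.980000 + 1.820000)/2 = 1.400000
  f(c_1) = f(1.400000) = 0.344000
  f(a) × f(c) < 0, new interval: [0.980000, 1.400000]
Iteration 2:
  c_2 = (0.980000 + 1.400000)/2 = 1.190000
  f(c_2) = f(1.190000) = -0.504841
  f(a) × f(c) ≥ 0, new interval: [1.190000, 1.400000]
Iteration 3:
  c_3 = (1.190000 + 1.400000)/2 = 1.295000
  f(c_3) = f(1.295000) = -0.123253
  f(a) × f(c) ≥ 0, new interval: [1.295000, 1.400000]
Iteration 4:
  c_4 = (1.295000 + 1.400000)/2 = 1.347500
  f(c_4) = f(1.347500) = 0.099232
  f(a) × f(c) < 0, new interval: [1.295000, 1.347500]
Iteration 5:
  c_5 = (1.295000 + 1.347500)/2 = 1.321250
  f(c_5) = f(1.321250) = -0.014742
  f(a) × f(c) ≥ 0, new interval: [1.321250, 1.347500]

After 5 iteration(s), the approximation is c_5 = 1.321250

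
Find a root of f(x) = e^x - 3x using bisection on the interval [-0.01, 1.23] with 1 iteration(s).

f(x) = e^x - 3x
Initial interval: [-0.01, 1.23]

Iteration 1:
  c_1 = (-0.010000 + 1.230000)/2 = 0.610000
  f(c_1) = f(0.610000) = 0.010431
  f(a) × f(c) ≥ 0, new interval: [0.610000, 1.230000]

After 1 iteration(s), the approximation is c_1 = 0.610000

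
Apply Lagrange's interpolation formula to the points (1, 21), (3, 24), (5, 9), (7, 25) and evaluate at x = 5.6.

Lagrange interpolation formula:
P(x) = Σ yᵢ × Lᵢ(x)
where Lᵢ(x) = Π_{j≠i} (x - xⱼ)/(xᵢ - xⱼ)

L_0(5.6) = (5.6 - 3)/(1 - 3) × (5.6 - 5)/(1 - 5) × (5.6 - 7)/(1 - 7) = 0.045500
L_1(5.6) = (5.6 - 1)/(3 - 1) × (5.6 - 5)/(3 - 5) × (5.6 - 7)/(3 - 7) = -0.241500
L_2(5.6) = (5.6 - 1)/(5 - 1) × (5.6 - 3)/(5 - 3) × (5.6 - 7)/(5 - 7) = 1.046500
L_3(5.6) = (5.6 - 1)/(7 - 1) × (5.6 - 3)/(7 - 3) × (5.6 - 5)/(7 - 5) = 0.149500

P(5.6) = 21×L_0(5.6) + 24×L_1(5.6) + 9×L_2(5.6) + 25×L_3(5.6)
P(5.6) = 8.315500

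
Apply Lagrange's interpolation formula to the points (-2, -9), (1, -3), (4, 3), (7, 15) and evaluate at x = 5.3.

Lagrange interpolation formula:
P(x) = Σ yᵢ × Lᵢ(x)
where Lᵢ(x) = Π_{j≠i} (x - xⱼ)/(xᵢ - xⱼ)

L_0(5.3) = (5.3 - 1)/(-2 - 1) × (5.3 - 4)/(-2 - 4) × (5.3 - 7)/(-2 - 7) = 0.058660
L_1(5.3) = (5.3 - (-2))/(1 - (-2)) × (5.3 - 4)/(1 - 4) × (5.3 - 7)/(1 - 7) = -0.298759
L_2(5.3) = (5.3 - (-2))/(4 - (-2)) × (5.3 - 1)/(4 - 1) × (5.3 - 7)/(4 - 7) = 0.988204
L_3(5.3) = (5.3 - (-2))/(7 - (-2)) × (5.3 - 1)/(7 - 1) × (5.3 - 4)/(7 - 4) = 0.251895

P(5.3) = (-9)×L_0(5.3) + (-3)×L_1(5.3) + 3×L_2(5.3) + 15×L_3(5.3)
P(5.3) = 7.111370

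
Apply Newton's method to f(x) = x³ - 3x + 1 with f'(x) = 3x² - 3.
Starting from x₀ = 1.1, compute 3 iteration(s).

f(x) = x³ - 3x + 1
f'(x) = 3x² - 3
x₀ = 1.1

Newton-Raphson formula: x_{n+1} = x_n - f(x_n)/f'(x_n)

Iteration 1:
  f(1.100000) = -0.969000
  f'(1.100000) = 0.630000
  x_1 = 1.100000 - (-0.969000)/0.630000 = 2.638095
Iteration 2:
  f(2.638095) = 11.445661
  f'(2.638095) = 17.878639
  x_2 = 2.638095 - 11.445661/17.878639 = 1.997909
Iteration 3:
  f(1.997909) = 2.981206
  f'(1.997909) = 8.974920
  x_3 = 1.997909 - 2.981206/8.974920 = 1.665738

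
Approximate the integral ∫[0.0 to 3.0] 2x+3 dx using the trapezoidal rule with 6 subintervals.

f(x) = 2x+3
a = 0.0, b = 3.0, n = 6
h = (b - a)/n = 0.500000

Trapezoidal rule: (h/2)[f(x₀) + 2f(x₁) + 2f(x₂) + ... + f(xₙ)]

x_0 = 0.0000, f(x_0) = 3.000000, coefficient = 1
x_1 = 0.5000, f(x_1) = 4.000000, coefficient = 2
x_2 = 1.0000, f(x_2) = 5.000000, coefficient = 2
x_3 = 1.5000, f(x_3) = 6.000000, coefficient = 2
x_4 = 2.0000, f(x_4) = 7.000000, coefficient = 2
x_5 = 2.5000, f(x_5) = 8.000000, coefficient = 2
x_6 = 3.0000, f(x_6) = 9.000000, coefficient = 1

I ≈ (0.500000/2) × 72.000000 = 18.000000
Exact value: 18.000000
Error: 0.000000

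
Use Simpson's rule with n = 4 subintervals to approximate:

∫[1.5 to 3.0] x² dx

f(x) = x²
a = 1.5, b = 3.0, n = 4
h = (b - a)/n = 0.375000

Simpson's rule: (h/3)[f(x₀) + 4f(x₁) + 2f(x₂) + ... + f(xₙ)]

x_0 = 1.5000, f(x_0) = 2.250000, coefficient = 1
x_1 = 1.8750, f(x_1) = 3.515625, coefficient = 4
x_2 = 2.2500, f(x_2) = 5.062500, coefficient = 2
x_3 = 2.6250, f(x_3) = 6.890625, coefficient = 4
x_4 = 3.0000, f(x_4) = 9.000000, coefficient = 1

I ≈ (0.375000/3) × 63.000000 = 7.875000
Exact value: 7.875000
Error: 0.000000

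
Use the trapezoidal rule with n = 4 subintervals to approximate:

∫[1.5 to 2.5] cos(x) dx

f(x) = cos(x)
a = 1.5, b = 2.5, n = 4
h = (b - a)/n = 0.250000

Trapezoidal rule: (h/2)[f(x₀) + 2f(x₁) + 2f(x₂) + ... + f(xₙ)]

x_0 = 1.5000, f(x_0) = 0.070737, coefficient = 1
x_1 = 1.7500, f(x_1) = -0.178246, coefficient = 2
x_2 = 2.0000, f(x_2) = -0.416147, coefficient = 2
x_3 = 2.2500, f(x_3) = -0.628174, coefficient = 2
x_4 = 2.5000, f(x_4) = -0.801144, coefficient = 1

I ≈ (0.250000/2) × -3.175539 = -0.396942
Exact value: -0.399023
Error: 0.002080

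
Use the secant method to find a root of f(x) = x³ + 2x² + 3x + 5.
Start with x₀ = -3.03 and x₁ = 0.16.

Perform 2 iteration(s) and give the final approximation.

f(x) = x³ + 2x² + 3x + 5
x₀ = -3.03, x₁ = 0.16

Secant formula: x_{n+1} = x_n - f(x_n)(x_n - x_{n-1})/(f(x_n) - f(x_{n-1}))

Iteration 1:
  f(-3.030000) = -13.546327
  f(0.160000) = 5.535296
  x_2 = 0.160000 - 5.535296×(0.160000 - (-3.030000))/(5.535296 - (-13.546327))
       = -0.765372
Iteration 2:
  f(0.160000) = 5.535296
  f(-0.765372) = 3.427123
  x_3 = -0.765372 - 3.427123×(-0.765372 - 0.160000)/(3.427123 - 5.535296)
       = -2.269689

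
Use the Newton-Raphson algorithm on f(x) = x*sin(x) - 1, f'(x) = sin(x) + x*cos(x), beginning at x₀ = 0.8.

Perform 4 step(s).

f(x) = x*sin(x) - 1
f'(x) = sin(x) + x*cos(x)
x₀ = 0.8

Newton-Raphson formula: x_{n+1} = x_n - f(x_n)/f'(x_n)

Iteration 1:
  f(0.800000) = -0.426115
  f'(0.800000) = 1.274721
  x_1 = 0.800000 - (-0.426115)/1.274721 = 1.134281
Iteration 2:
  f(1.134281) = 0.027920
  f'(1.134281) = 1.385786
  x_2 = 1.134281 - 0.027920/1.385786 = 1.114134
Iteration 3:
  f(1.114134) = -0.000033
  f'(1.114134) = 1.388812
  x_3 = 1.114134 - (-0.000033)/1.388812 = 1.114157
Iteration 4:
  f(1.114157) = 0.000000
  f'(1.114157) = 1.388809
  x_4 = 1.114157 - 0.000000/1.388809 = 1.114157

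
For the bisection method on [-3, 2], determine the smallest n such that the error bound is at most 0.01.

We need (b-a)/2^n ≤ 0.01
(2 - (-3))/2^n ≤ 0.01
5/2^n ≤ 0.01
2^n ≥ 500
n ≥ log₂(500) = 8.97
n ≥ 9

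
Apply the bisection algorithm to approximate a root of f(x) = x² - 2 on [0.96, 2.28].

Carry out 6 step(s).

f(x) = x² - 2
Initial interval: [0.96, 2.28]

Iteration 1:
  c_1 = (0.960000 + 2.280000)/2 = 1.620000
  f(c_1) = f(1.620000) = 0.624400
  f(a) × f(c) < 0, new interval: [0.960000, 1.620000]
Iteration 2:
  c_2 = (0.960000 + 1.620000)/2 = 1.290000
  f(c_2) = f(1.290000) = -0.335900
  f(a) × f(c) ≥ 0, new interval: [1.290000, 1.620000]
Iteration 3:
  c_3 = (1.290000 + 1.620000)/2 = 1.455000
  f(c_3) = f(1.455000) = 0.117025
  f(a) × f(c) < 0, new interval: [1.290000, 1.455000]
Iteration 4:
  c_4 = (1.290000 + 1.455000)/2 = 1.372500
  f(c_4) = f(1.372500) = -0.116244
  f(a) × f(c) ≥ 0, new interval: [1.372500, 1.455000]
Iteration 5:
  c_5 = (1.372500 + 1.455000)/2 = 1.413750
  f(c_5) = f(1.413750) = -0.001311
  f(a) × f(c) ≥ 0, new interval: [1.413750, 1.455000]
Iteration 6:
  c_6 = (1.413750 + 1.455000)/2 = 1.434375
  f(c_6) = f(1.434375) = 0.057432
  f(a) × f(c) < 0, new interval: [1.413750, 1.434375]

After 6 iteration(s), the approximation is c_6 = 1.434375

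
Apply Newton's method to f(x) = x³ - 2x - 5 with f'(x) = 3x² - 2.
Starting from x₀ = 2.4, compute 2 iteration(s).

f(x) = x³ - 2x - 5
f'(x) = 3x² - 2
x₀ = 2.4

Newton-Raphson formula: x_{n+1} = x_n - f(x_n)/f'(x_n)

Iteration 1:
  f(2.400000) = 4.024000
  f'(2.400000) = 15.280000
  x_1 = 2.400000 - 4.024000/15.280000 = 2.136649
Iteration 2:
  f(2.136649) = 0.481082
  f'(2.136649) = 11.695810
  x_2 = 2.136649 - 0.481082/11.695810 = 2.095516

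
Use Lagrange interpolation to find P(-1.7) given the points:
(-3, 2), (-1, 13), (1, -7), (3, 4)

Lagrange interpolation formula:
P(x) = Σ yᵢ × Lᵢ(x)
where Lᵢ(x) = Π_{j≠i} (x - xⱼ)/(xᵢ - xⱼ)

L_0(-1.7) = (-1.7 - (-1))/(-3 - (-1)) × (-1.7 - 1)/(-3 - 1) × (-1.7 - 3)/(-3 - 3) = 0.185062
L_1(-1.7) = (-1.7 - (-3))/(-1 - (-3)) × (-1.7 - 1)/(-1 - 1) × (-1.7 - 3)/(-1 - 3) = 1.031063
L_2(-1.7) = (-1.7 - (-3))/(1 - (-3)) × (-1.7 - (-1))/(1 - (-1)) × (-1.7 - 3)/(1 - 3) = -0.267313
L_3(-1.7) = (-1.7 - (-3))/(3 - (-3)) × (-1.7 - (-1))/(3 - (-1)) × (-1.7 - 1)/(3 - 1) = 0.051188

P(-1.7) = 2×L_0(-1.7) + 13×L_1(-1.7) + (-7)×L_2(-1.7) + 4×L_3(-1.7)
P(-1.7) = 15.849875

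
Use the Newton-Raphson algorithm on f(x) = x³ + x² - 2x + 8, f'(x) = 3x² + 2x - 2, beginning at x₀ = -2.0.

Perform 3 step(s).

f(x) = x³ + x² - 2x + 8
f'(x) = 3x² + 2x - 2
x₀ = -2.0

Newton-Raphson formula: x_{n+1} = x_n - f(x_n)/f'(x_n)

Iteration 1:
  f(-2.000000) = 8.000000
  f'(-2.000000) = 6.000000
  x_1 = -2.000000 - 8.000000/6.000000 = -3.333333
Iteration 2:
  f(-3.333333) = -11.259259
  f'(-3.333333) = 24.666667
  x_2 = -3.333333 - (-11.259259)/24.666667 = -2.876877
Iteration 3:
  f(-2.876877) = -1.780069
  f'(-2.876877) = 17.075508
  x_3 = -2.876877 - (-1.780069)/17.075508 = -2.772630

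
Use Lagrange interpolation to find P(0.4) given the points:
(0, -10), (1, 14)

Lagrange interpolation formula:
P(x) = Σ yᵢ × Lᵢ(x)
where Lᵢ(x) = Π_{j≠i} (x - xⱼ)/(xᵢ - xⱼ)

L_0(0.4) = (0.4 - 1)/(0 - 1) = 0.600000
L_1(0.4) = (0.4 - 0)/(1 - 0) = 0.400000

P(0.4) = (-10)×L_0(0.4) + 14×L_1(0.4)
P(0.4) = -0.400000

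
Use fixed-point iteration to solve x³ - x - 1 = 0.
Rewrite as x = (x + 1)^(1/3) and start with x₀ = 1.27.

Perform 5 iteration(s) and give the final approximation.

Equation: x³ - x - 1 = 0
Fixed-point form: x = (x + 1)^(1/3)
x₀ = 1.27

x_1 = g(1.270000) = 1.314242
x_2 = g(1.314242) = 1.322725
x_3 = g(1.322725) = 1.324339
x_4 = g(1.324339) = 1.324646
x_5 = g(1.324646) = 1.324704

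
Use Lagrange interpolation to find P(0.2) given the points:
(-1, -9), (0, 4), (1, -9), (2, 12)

Lagrange interpolation formula:
P(x) = Σ yᵢ × Lᵢ(x)
where Lᵢ(x) = Π_{j≠i} (x - xⱼ)/(xᵢ - xⱼ)

L_0(0.2) = (0.2 - 0)/(-1 - 0) × (0.2 - 1)/(-1 - 1) × (0.2 - 2)/(-1 - 2) = -0.048000
L_1(0.2) = (0.2 - (-1))/(0 - (-1)) × (0.2 - 1)/(0 - 1) × (0.2 - 2)/(0 - 2) = 0.864000
L_2(0.2) = (0.2 - (-1))/(1 - (-1)) × (0.2 - 0)/(1 - 0) × (0.2 - 2)/(1 - 2) = 0.216000
L_3(0.2) = (0.2 - (-1))/(2 - (-1)) × (0.2 - 0)/(2 - 0) × (0.2 - 1)/(2 - 1) = -0.032000

P(0.2) = (-9)×L_0(0.2) + 4×L_1(0.2) + (-9)×L_2(0.2) + 12×L_3(0.2)
P(0.2) = 1.560000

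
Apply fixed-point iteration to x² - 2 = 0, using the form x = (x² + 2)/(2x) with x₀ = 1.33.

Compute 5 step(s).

Equation: x² - 2 = 0
Fixed-point form: x = (x² + 2)/(2x)
x₀ = 1.33

x_1 = g(1.330000) = 1.416880
x_2 = g(1.416880) = 1.414216
x_3 = g(1.414216) = 1.414214
x_4 = g(1.414214) = 1.414214
x_5 = g(1.414214) = 1.414214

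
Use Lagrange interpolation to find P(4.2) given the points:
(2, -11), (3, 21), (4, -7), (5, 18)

Lagrange interpolation formula:
P(x) = Σ yᵢ × Lᵢ(x)
where Lᵢ(x) = Π_{j≠i} (x - xⱼ)/(xᵢ - xⱼ)

L_0(4.2) = (4.2 - 3)/(2 - 3) × (4.2 - 4)/(2 - 4) × (4.2 - 5)/(2 - 5) = 0.032000
L_1(4.2) = (4.2 - 2)/(3 - 2) × (4.2 - 4)/(3 - 4) × (4.2 - 5)/(3 - 5) = -0.176000
L_2(4.2) = (4.2 - 2)/(4 - 2) × (4.2 - 3)/(4 - 3) × (4.2 - 5)/(4 - 5) = 1.056000
L_3(4.2) = (4.2 - 2)/(5 - 2) × (4.2 - 3)/(5 - 3) × (4.2 - 4)/(5 - 4) = 0.088000

P(4.2) = (-11)×L_0(4.2) + 21×L_1(4.2) + (-7)×L_2(4.2) + 18×L_3(4.2)
P(4.2) = -9.856000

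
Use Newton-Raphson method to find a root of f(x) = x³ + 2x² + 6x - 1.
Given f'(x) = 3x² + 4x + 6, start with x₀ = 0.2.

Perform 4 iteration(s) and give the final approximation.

f(x) = x³ + 2x² + 6x - 1
f'(x) = 3x² + 4x + 6
x₀ = 0.2

Newton-Raphson formula: x_{n+1} = x_n - f(x_n)/f'(x_n)

Iteration 1:
  f(0.200000) = 0.288000
  f'(0.200000) = 6.920000
  x_1 = 0.200000 - 0.288000/6.920000 = 0.158382
Iteration 2:
  f(0.158382) = 0.004431
  f'(0.158382) = 6.708780
  x_2 = 0.158382 - 0.004431/6.708780 = 0.157721
Iteration 3:
  f(0.157721) = 0.000001
  f'(0.157721) = 6.705512
  x_3 = 0.157721 - 0.000001/6.705512 = 0.157721
Iteration 4:
  f(0.157721) = 0.000000
  f'(0.157721) = 6.705511
  x_4 = 0.157721 - 0.000000/6.705511 = 0.157721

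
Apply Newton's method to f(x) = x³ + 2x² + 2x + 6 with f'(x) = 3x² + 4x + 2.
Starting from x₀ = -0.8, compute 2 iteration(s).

f(x) = x³ + 2x² + 2x + 6
f'(x) = 3x² + 4x + 2
x₀ = -0.8

Newton-Raphson formula: x_{n+1} = x_n - f(x_n)/f'(x_n)

Iteration 1:
  f(-0.800000) = 5.168000
  f'(-0.800000) = 0.720000
  x_1 = -0.800000 - 5.168000/0.720000 = -7.977778
Iteration 2:
  f(-7.977778) = -390.410853
  f'(-7.977778) = 161.023704
  x_2 = -7.977778 - (-390.410853)/161.023704 = -5.553223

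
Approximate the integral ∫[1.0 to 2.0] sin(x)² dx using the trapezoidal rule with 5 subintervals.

f(x) = sin(x)²
a = 1.0, b = 2.0, n = 5
h = (b - a)/n = 0.200000

Trapezoidal rule: (h/2)[f(x₀) + 2f(x₁) + 2f(x₂) + ... + f(xₙ)]

x_0 = 1.0000, f(x_0) = 0.708073, coefficient = 1
x_1 = 1.2000, f(x_1) = 0.868697, coefficient = 2
x_2 = 1.4000, f(x_2) = 0.971111, coefficient = 2
x_3 = 1.6000, f(x_3) = 0.999147, coefficient = 2
x_4 = 1.8000, f(x_4) = 0.948379, coefficient = 2
x_5 = 2.0000, f(x_5) = 0.826822, coefficient = 1

I ≈ (0.200000/2) × 9.109564 = 0.910956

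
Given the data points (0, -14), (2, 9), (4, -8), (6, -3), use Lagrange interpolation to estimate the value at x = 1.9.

Lagrange interpolation formula:
P(x) = Σ yᵢ × Lᵢ(x)
where Lᵢ(x) = Π_{j≠i} (x - xⱼ)/(xᵢ - xⱼ)

L_0(1.9) = (1.9 - 2)/(0 - 2) × (1.9 - 4)/(0 - 4) × (1.9 - 6)/(0 - 6) = 0.017938
L_1(1.9) = (1.9 - 0)/(2 - 0) × (1.9 - 4)/(2 - 4) × (1.9 - 6)/(2 - 6) = 1.022437
L_2(1.9) = (1.9 - 0)/(4 - 0) × (1.9 - 2)/(4 - 2) × (1.9 - 6)/(4 - 6) = -0.048688
L_3(1.9) = (1.9 - 0)/(6 - 0) × (1.9 - 2)/(6 - 2) × (1.9 - 4)/(6 - 4) = 0.008313

P(1.9) = (-14)×L_0(1.9) + 9×L_1(1.9) + (-8)×L_2(1.9) + (-3)×L_3(1.9)
P(1.9) = 9.315375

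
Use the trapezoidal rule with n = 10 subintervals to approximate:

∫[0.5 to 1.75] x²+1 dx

f(x) = x²+1
a = 0.5, b = 1.75, n = 10
h = (b - a)/n = 0.125000

Trapezoidal rule: (h/2)[f(x₀) + 2f(x₁) + 2f(x₂) + ... + f(xₙ)]

x_0 = 0.5000, f(x_0) = 1.250000, coefficient = 1
x_1 = 0.6250, f(x_1) = 1.390625, coefficient = 2
x_2 = 0.7500, f(x_2) = 1.562500, coefficient = 2
x_3 = 0.8750, f(x_3) = 1.765625, coefficient = 2
x_4 = 1.0000, f(x_4) = 2.000000, coefficient = 2
x_5 = 1.1250, f(x_5) = 2.265625, coefficient = 2
x_6 = 1.2500, f(x_6) = 2.562500, coefficient = 2
x_7 = 1.3750, f(x_7) = 2.890625, coefficient = 2
x_8 = 1.5000, f(x_8) = 3.250000, coefficient = 2
x_9 = 1.6250, f(x_9) = 3.640625, coefficient = 2
x_10 = 1.7500, f(x_10) = 4.062500, coefficient = 1

I ≈ (0.125000/2) × 47.968750 = 2.998047
Exact value: 2.994792
Error: 0.003255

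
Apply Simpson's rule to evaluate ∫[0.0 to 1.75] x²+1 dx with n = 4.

f(x) = x²+1
a = 0.0, b = 1.75, n = 4
h = (b - a)/n = 0.437500

Simpson's rule: (h/3)[f(x₀) + 4f(x₁) + 2f(x₂) + ... + f(xₙ)]

x_0 = 0.0000, f(x_0) = 1.000000, coefficient = 1
x_1 = 0.4375, f(x_1) = 1.191406, coefficient = 4
x_2 = 0.8750, f(x_2) = 1.765625, coefficient = 2
x_3 = 1.3125, f(x_3) = 2.722656, coefficient = 4
x_4 = 1.7500, f(x_4) = 4.062500, coefficient = 1

I ≈ (0.437500/3) × 24.250000 = 3.536458
Exact value: 3.536458
Error: 0.000000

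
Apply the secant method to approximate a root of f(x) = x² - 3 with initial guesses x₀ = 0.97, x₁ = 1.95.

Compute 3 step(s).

f(x) = x² - 3
x₀ = 0.97, x₁ = 1.95

Secant formula: x_{n+1} = x_n - f(x_n)(x_n - x_{n-1})/(f(x_n) - f(x_{n-1}))

Iteration 1:
  f(0.970000) = -2.059100
  f(1.950000) = 0.802500
  x_2 = 1.950000 - 0.802500×(1.950000 - 0.970000)/(0.802500 - (-2.059100))
       = 1.675171
Iteration 2:
  f(1.950000) = 0.802500
  f(1.675171) = -0.193801
  x_3 = 1.675171 - (-0.193801)×(1.675171 - 1.950000)/(-0.193801 - 0.802500)
       = 1.728631
Iteration 3:
  f(1.675171) = -0.193801
  f(1.728631) = -0.011834
  x_4 = 1.728631 - (-0.011834)×(1.728631 - 1.675171)/(-0.011834 - (-0.193801))
       = 1.732108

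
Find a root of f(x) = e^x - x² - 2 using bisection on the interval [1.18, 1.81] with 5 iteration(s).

f(x) = e^x - x² - 2
Initial interval: [1.18, 1.81]

Iteration 1:
  c_1 = (1.180000 + 1.810000)/2 = 1.495000
  f(c_1) = f(1.495000) = 0.224312
  f(a) × f(c) < 0, new interval: [1.180000, 1.495000]
Iteration 2:
  c_2 = (1.180000 + 1.495000)/2 = 1.337500
  f(c_2) = f(1.337500) = 0.020602
  f(a) × f(c) < 0, new interval: [1.180000, 1.337500]
Iteration 3:
  c_3 = (1.180000 + 1.337500)/2 = 1.258750
  f(c_3) = f(1.258750) = -0.063434
  f(a) × f(c) ≥ 0, new interval: [1.258750, 1.337500]
Iteration 4:
  c_4 = (1.258750 + 1.337500)/2 = 1.298125
  f(c_4) = f(1.298125) = -0.022705
  f(a) × f(c) ≥ 0, new interval: [1.298125, 1.337500]
Iteration 5:
  c_5 = (1.298125 + 1.337500)/2 = 1.317813
  f(c_5) = f(1.317813) = -0.001388
  f(a) × f(c) ≥ 0, new interval: [1.317813, 1.337500]

After 5 iteration(s), the approximation is c_5 = 1.317813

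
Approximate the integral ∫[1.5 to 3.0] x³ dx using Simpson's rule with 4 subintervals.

f(x) = x³
a = 1.5, b = 3.0, n = 4
h = (b - a)/n = 0.375000

Simpson's rule: (h/3)[f(x₀) + 4f(x₁) + 2f(x₂) + ... + f(xₙ)]

x_0 = 1.5000, f(x_0) = 3.375000, coefficient = 1
x_1 = 1.8750, f(x_1) = 6.591797, coefficient = 4
x_2 = 2.2500, f(x_2) = 11.390625, coefficient = 2
x_3 = 2.6250, f(x_3) = 18.087891, coefficient = 4
x_4 = 3.0000, f(x_4) = 27.000000, coefficient = 1

I ≈ (0.375000/3) × 151.875000 = 18.984375
Exact value: 18.984375
Error: 0.000000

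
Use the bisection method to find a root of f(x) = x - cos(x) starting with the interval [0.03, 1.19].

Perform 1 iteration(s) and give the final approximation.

f(x) = x - cos(x)
Initial interval: [0.03, 1.19]

Iteration 1:
  c_1 = (0.030000 + 1.190000)/2 = 0.610000
  f(c_1) = f(0.610000) = -0.209648
  f(a) × f(c) ≥ 0, new interval: [0.610000, 1.190000]

After 1 iteration(s), the approximation is c_1 = 0.610000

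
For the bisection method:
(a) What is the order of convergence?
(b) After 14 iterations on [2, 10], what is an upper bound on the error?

(a) Bisection has linear (order 1) convergence; the error is halved each step.

(b) Error bound = (b-a)/2^n = (10 - 2)/2^{14}
    = 8/2^{14}

(a) 1 (linear); (b) error ≤ 4.88e-04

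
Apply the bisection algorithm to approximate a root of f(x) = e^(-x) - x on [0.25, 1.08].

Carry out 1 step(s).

f(x) = e^(-x) - x
Initial interval: [0.25, 1.08]

Iteration 1:
  c_1 = (0.250000 + 1.080000)/2 = 0.665000
  f(c_1) = f(0.665000) = -0.150726
  f(a) × f(c) < 0, new interval: [0.250000, 0.665000]

After 1 iteration(s), the approximation is c_1 = 0.665000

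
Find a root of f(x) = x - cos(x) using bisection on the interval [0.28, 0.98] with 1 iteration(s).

f(x) = x - cos(x)
Initial interval: [0.28, 0.98]

Iteration 1:
  c_1 = (0.280000 + 0.980000)/2 = 0.630000
  f(c_1) = f(0.630000) = -0.178028
  f(a) × f(c) ≥ 0, new interval: [0.630000, 0.980000]

After 1 iteration(s), the approximation is c_1 = 0.630000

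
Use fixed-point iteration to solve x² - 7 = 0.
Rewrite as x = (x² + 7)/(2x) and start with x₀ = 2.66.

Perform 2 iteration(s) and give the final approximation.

Equation: x² - 7 = 0
Fixed-point form: x = (x² + 7)/(2x)
x₀ = 2.66

x_1 = g(2.660000) = 2.645789
x_2 = g(2.645789) = 2.645751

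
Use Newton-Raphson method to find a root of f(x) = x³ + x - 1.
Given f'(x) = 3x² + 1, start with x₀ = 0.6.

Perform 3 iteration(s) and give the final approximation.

f(x) = x³ + x - 1
f'(x) = 3x² + 1
x₀ = 0.6

Newton-Raphson formula: x_{n+1} = x_n - f(x_n)/f'(x_n)

Iteration 1:
  f(0.600000) = -0.184000
  f'(0.600000) = 2.080000
  x_1 = 0.600000 - (-0.184000)/2.080000 = 0.688462
Iteration 2:
  f(0.688462) = 0.014778
  f'(0.688462) = 2.421938
  x_2 = 0.688462 - 0.014778/2.421938 = 0.682360
Iteration 3:
  f(0.682360) = 0.000077
  f'(0.682360) = 2.396845
  x_3 = 0.682360 - 0.000077/2.396845 = 0.682328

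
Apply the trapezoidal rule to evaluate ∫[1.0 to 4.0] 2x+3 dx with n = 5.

f(x) = 2x+3
a = 1.0, b = 4.0, n = 5
h = (b - a)/n = 0.600000

Trapezoidal rule: (h/2)[f(x₀) + 2f(x₁) + 2f(x₂) + ... + f(xₙ)]

x_0 = 1.0000, f(x_0) = 5.000000, coefficient = 1
x_1 = 1.6000, f(x_1) = 6.200000, coefficient = 2
x_2 = 2.2000, f(x_2) = 7.400000, coefficient = 2
x_3 = 2.8000, f(x_3) = 8.600000, coefficient = 2
x_4 = 3.4000, f(x_4) = 9.800000, coefficient = 2
x_5 = 4.0000, f(x_5) = 11.000000, coefficient = 1

I ≈ (0.600000/2) × 80.000000 = 24.000000
Exact value: 24.000000
Error: 0.000000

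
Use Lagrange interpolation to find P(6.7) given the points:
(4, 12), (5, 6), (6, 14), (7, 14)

Lagrange interpolation formula:
P(x) = Σ yᵢ × Lᵢ(x)
where Lᵢ(x) = Π_{j≠i} (x - xⱼ)/(xᵢ - xⱼ)

L_0(6.7) = (6.7 - 5)/(4 - 5) × (6.7 - 6)/(4 - 6) × (6.7 - 7)/(4 - 7) = 0.059500
L_1(6.7) = (6.7 - 4)/(5 - 4) × (6.7 - 6)/(5 - 6) × (6.7 - 7)/(5 - 7) = -0.283500
L_2(6.7) = (6.7 - 4)/(6 - 4) × (6.7 - 5)/(6 - 5) × (6.7 - 7)/(6 - 7) = 0.688500
L_3(6.7) = (6.7 - 4)/(7 - 4) × (6.7 - 5)/(7 - 5) × (6.7 - 6)/(7 - 6) = 0.535500

P(6.7) = 12×L_0(6.7) + 6×L_1(6.7) + 14×L_2(6.7) + 14×L_3(6.7)
P(6.7) = 16.149000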